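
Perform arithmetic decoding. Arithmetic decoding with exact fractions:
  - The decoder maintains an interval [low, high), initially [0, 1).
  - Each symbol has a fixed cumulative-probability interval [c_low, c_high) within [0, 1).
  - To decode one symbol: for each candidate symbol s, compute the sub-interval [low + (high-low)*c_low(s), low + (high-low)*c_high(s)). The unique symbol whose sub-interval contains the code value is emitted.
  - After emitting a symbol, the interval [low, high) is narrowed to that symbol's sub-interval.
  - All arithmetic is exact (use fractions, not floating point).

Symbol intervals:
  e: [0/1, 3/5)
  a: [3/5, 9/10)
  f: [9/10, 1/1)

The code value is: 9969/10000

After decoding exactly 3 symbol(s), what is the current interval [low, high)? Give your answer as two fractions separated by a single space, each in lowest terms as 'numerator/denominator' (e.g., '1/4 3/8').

Answer: 249/250 999/1000

Derivation:
Step 1: interval [0/1, 1/1), width = 1/1 - 0/1 = 1/1
  'e': [0/1 + 1/1*0/1, 0/1 + 1/1*3/5) = [0/1, 3/5)
  'a': [0/1 + 1/1*3/5, 0/1 + 1/1*9/10) = [3/5, 9/10)
  'f': [0/1 + 1/1*9/10, 0/1 + 1/1*1/1) = [9/10, 1/1) <- contains code 9969/10000
  emit 'f', narrow to [9/10, 1/1)
Step 2: interval [9/10, 1/1), width = 1/1 - 9/10 = 1/10
  'e': [9/10 + 1/10*0/1, 9/10 + 1/10*3/5) = [9/10, 24/25)
  'a': [9/10 + 1/10*3/5, 9/10 + 1/10*9/10) = [24/25, 99/100)
  'f': [9/10 + 1/10*9/10, 9/10 + 1/10*1/1) = [99/100, 1/1) <- contains code 9969/10000
  emit 'f', narrow to [99/100, 1/1)
Step 3: interval [99/100, 1/1), width = 1/1 - 99/100 = 1/100
  'e': [99/100 + 1/100*0/1, 99/100 + 1/100*3/5) = [99/100, 249/250)
  'a': [99/100 + 1/100*3/5, 99/100 + 1/100*9/10) = [249/250, 999/1000) <- contains code 9969/10000
  'f': [99/100 + 1/100*9/10, 99/100 + 1/100*1/1) = [999/1000, 1/1)
  emit 'a', narrow to [249/250, 999/1000)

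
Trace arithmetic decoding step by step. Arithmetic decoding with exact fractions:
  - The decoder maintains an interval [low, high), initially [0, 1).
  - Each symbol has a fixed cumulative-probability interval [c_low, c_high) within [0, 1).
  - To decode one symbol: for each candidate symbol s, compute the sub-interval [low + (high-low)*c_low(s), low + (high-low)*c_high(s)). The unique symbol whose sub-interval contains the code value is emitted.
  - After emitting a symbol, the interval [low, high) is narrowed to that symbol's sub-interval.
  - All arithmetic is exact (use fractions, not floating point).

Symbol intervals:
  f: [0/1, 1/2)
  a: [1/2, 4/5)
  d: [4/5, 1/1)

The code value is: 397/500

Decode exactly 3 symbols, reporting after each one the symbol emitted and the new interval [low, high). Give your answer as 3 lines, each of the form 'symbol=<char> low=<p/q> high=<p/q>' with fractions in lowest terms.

Step 1: interval [0/1, 1/1), width = 1/1 - 0/1 = 1/1
  'f': [0/1 + 1/1*0/1, 0/1 + 1/1*1/2) = [0/1, 1/2)
  'a': [0/1 + 1/1*1/2, 0/1 + 1/1*4/5) = [1/2, 4/5) <- contains code 397/500
  'd': [0/1 + 1/1*4/5, 0/1 + 1/1*1/1) = [4/5, 1/1)
  emit 'a', narrow to [1/2, 4/5)
Step 2: interval [1/2, 4/5), width = 4/5 - 1/2 = 3/10
  'f': [1/2 + 3/10*0/1, 1/2 + 3/10*1/2) = [1/2, 13/20)
  'a': [1/2 + 3/10*1/2, 1/2 + 3/10*4/5) = [13/20, 37/50)
  'd': [1/2 + 3/10*4/5, 1/2 + 3/10*1/1) = [37/50, 4/5) <- contains code 397/500
  emit 'd', narrow to [37/50, 4/5)
Step 3: interval [37/50, 4/5), width = 4/5 - 37/50 = 3/50
  'f': [37/50 + 3/50*0/1, 37/50 + 3/50*1/2) = [37/50, 77/100)
  'a': [37/50 + 3/50*1/2, 37/50 + 3/50*4/5) = [77/100, 197/250)
  'd': [37/50 + 3/50*4/5, 37/50 + 3/50*1/1) = [197/250, 4/5) <- contains code 397/500
  emit 'd', narrow to [197/250, 4/5)

Answer: symbol=a low=1/2 high=4/5
symbol=d low=37/50 high=4/5
symbol=d low=197/250 high=4/5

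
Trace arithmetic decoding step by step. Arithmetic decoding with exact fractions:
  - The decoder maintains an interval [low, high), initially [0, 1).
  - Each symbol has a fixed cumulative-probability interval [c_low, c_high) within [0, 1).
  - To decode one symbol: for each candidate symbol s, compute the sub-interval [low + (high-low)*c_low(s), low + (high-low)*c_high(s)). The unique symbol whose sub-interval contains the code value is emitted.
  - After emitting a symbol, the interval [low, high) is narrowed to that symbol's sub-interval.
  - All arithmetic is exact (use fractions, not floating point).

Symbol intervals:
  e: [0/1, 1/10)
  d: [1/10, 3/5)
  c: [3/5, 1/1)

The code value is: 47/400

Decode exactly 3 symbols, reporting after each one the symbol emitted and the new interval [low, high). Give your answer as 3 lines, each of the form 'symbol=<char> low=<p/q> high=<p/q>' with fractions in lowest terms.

Step 1: interval [0/1, 1/1), width = 1/1 - 0/1 = 1/1
  'e': [0/1 + 1/1*0/1, 0/1 + 1/1*1/10) = [0/1, 1/10)
  'd': [0/1 + 1/1*1/10, 0/1 + 1/1*3/5) = [1/10, 3/5) <- contains code 47/400
  'c': [0/1 + 1/1*3/5, 0/1 + 1/1*1/1) = [3/5, 1/1)
  emit 'd', narrow to [1/10, 3/5)
Step 2: interval [1/10, 3/5), width = 3/5 - 1/10 = 1/2
  'e': [1/10 + 1/2*0/1, 1/10 + 1/2*1/10) = [1/10, 3/20) <- contains code 47/400
  'd': [1/10 + 1/2*1/10, 1/10 + 1/2*3/5) = [3/20, 2/5)
  'c': [1/10 + 1/2*3/5, 1/10 + 1/2*1/1) = [2/5, 3/5)
  emit 'e', narrow to [1/10, 3/20)
Step 3: interval [1/10, 3/20), width = 3/20 - 1/10 = 1/20
  'e': [1/10 + 1/20*0/1, 1/10 + 1/20*1/10) = [1/10, 21/200)
  'd': [1/10 + 1/20*1/10, 1/10 + 1/20*3/5) = [21/200, 13/100) <- contains code 47/400
  'c': [1/10 + 1/20*3/5, 1/10 + 1/20*1/1) = [13/100, 3/20)
  emit 'd', narrow to [21/200, 13/100)

Answer: symbol=d low=1/10 high=3/5
symbol=e low=1/10 high=3/20
symbol=d low=21/200 high=13/100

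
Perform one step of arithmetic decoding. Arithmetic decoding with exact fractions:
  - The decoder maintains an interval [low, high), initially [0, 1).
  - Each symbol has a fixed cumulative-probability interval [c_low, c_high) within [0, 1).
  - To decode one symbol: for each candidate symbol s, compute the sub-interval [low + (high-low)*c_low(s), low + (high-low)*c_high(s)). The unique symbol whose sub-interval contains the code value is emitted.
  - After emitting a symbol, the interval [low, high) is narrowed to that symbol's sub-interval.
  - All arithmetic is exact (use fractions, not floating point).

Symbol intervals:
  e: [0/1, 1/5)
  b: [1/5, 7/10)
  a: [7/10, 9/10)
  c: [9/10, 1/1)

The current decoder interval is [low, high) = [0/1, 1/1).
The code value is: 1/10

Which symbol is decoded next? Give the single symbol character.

Answer: e

Derivation:
Interval width = high − low = 1/1 − 0/1 = 1/1
Scaled code = (code − low) / width = (1/10 − 0/1) / 1/1 = 1/10
  e: [0/1, 1/5) ← scaled code falls here ✓
  b: [1/5, 7/10) 
  a: [7/10, 9/10) 
  c: [9/10, 1/1) 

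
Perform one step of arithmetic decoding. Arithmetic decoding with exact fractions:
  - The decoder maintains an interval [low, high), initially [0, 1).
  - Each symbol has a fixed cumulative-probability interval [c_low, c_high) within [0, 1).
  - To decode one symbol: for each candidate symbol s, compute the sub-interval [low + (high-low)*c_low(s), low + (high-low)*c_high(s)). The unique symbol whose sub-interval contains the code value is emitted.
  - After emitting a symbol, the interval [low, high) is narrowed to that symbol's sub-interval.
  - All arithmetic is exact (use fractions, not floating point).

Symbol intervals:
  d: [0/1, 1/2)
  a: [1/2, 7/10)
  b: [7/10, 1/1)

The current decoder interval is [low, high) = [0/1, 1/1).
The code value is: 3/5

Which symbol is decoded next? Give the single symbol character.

Answer: a

Derivation:
Interval width = high − low = 1/1 − 0/1 = 1/1
Scaled code = (code − low) / width = (3/5 − 0/1) / 1/1 = 3/5
  d: [0/1, 1/2) 
  a: [1/2, 7/10) ← scaled code falls here ✓
  b: [7/10, 1/1) 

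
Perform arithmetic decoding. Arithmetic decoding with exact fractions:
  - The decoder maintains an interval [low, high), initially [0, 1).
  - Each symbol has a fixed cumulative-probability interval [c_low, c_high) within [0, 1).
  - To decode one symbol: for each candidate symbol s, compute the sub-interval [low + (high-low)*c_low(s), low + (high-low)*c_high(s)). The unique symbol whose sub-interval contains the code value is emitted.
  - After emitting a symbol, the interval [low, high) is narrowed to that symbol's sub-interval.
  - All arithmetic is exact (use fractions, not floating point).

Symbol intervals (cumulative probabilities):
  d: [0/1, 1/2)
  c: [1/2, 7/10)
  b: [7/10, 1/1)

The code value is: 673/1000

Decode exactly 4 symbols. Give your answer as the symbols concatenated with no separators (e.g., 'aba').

Step 1: interval [0/1, 1/1), width = 1/1 - 0/1 = 1/1
  'd': [0/1 + 1/1*0/1, 0/1 + 1/1*1/2) = [0/1, 1/2)
  'c': [0/1 + 1/1*1/2, 0/1 + 1/1*7/10) = [1/2, 7/10) <- contains code 673/1000
  'b': [0/1 + 1/1*7/10, 0/1 + 1/1*1/1) = [7/10, 1/1)
  emit 'c', narrow to [1/2, 7/10)
Step 2: interval [1/2, 7/10), width = 7/10 - 1/2 = 1/5
  'd': [1/2 + 1/5*0/1, 1/2 + 1/5*1/2) = [1/2, 3/5)
  'c': [1/2 + 1/5*1/2, 1/2 + 1/5*7/10) = [3/5, 16/25)
  'b': [1/2 + 1/5*7/10, 1/2 + 1/5*1/1) = [16/25, 7/10) <- contains code 673/1000
  emit 'b', narrow to [16/25, 7/10)
Step 3: interval [16/25, 7/10), width = 7/10 - 16/25 = 3/50
  'd': [16/25 + 3/50*0/1, 16/25 + 3/50*1/2) = [16/25, 67/100)
  'c': [16/25 + 3/50*1/2, 16/25 + 3/50*7/10) = [67/100, 341/500) <- contains code 673/1000
  'b': [16/25 + 3/50*7/10, 16/25 + 3/50*1/1) = [341/500, 7/10)
  emit 'c', narrow to [67/100, 341/500)
Step 4: interval [67/100, 341/500), width = 341/500 - 67/100 = 3/250
  'd': [67/100 + 3/250*0/1, 67/100 + 3/250*1/2) = [67/100, 169/250) <- contains code 673/1000
  'c': [67/100 + 3/250*1/2, 67/100 + 3/250*7/10) = [169/250, 424/625)
  'b': [67/100 + 3/250*7/10, 67/100 + 3/250*1/1) = [424/625, 341/500)
  emit 'd', narrow to [67/100, 169/250)

Answer: cbcd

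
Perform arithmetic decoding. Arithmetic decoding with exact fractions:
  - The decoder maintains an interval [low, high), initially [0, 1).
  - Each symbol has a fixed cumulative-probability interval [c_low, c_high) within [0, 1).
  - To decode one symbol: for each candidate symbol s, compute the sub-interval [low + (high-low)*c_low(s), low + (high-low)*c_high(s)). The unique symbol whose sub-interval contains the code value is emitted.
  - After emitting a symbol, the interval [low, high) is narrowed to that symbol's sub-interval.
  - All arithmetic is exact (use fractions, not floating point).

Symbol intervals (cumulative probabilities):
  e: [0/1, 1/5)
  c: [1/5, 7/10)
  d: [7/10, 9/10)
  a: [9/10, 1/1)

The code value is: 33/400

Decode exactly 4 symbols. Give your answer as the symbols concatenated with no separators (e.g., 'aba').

Answer: eccc

Derivation:
Step 1: interval [0/1, 1/1), width = 1/1 - 0/1 = 1/1
  'e': [0/1 + 1/1*0/1, 0/1 + 1/1*1/5) = [0/1, 1/5) <- contains code 33/400
  'c': [0/1 + 1/1*1/5, 0/1 + 1/1*7/10) = [1/5, 7/10)
  'd': [0/1 + 1/1*7/10, 0/1 + 1/1*9/10) = [7/10, 9/10)
  'a': [0/1 + 1/1*9/10, 0/1 + 1/1*1/1) = [9/10, 1/1)
  emit 'e', narrow to [0/1, 1/5)
Step 2: interval [0/1, 1/5), width = 1/5 - 0/1 = 1/5
  'e': [0/1 + 1/5*0/1, 0/1 + 1/5*1/5) = [0/1, 1/25)
  'c': [0/1 + 1/5*1/5, 0/1 + 1/5*7/10) = [1/25, 7/50) <- contains code 33/400
  'd': [0/1 + 1/5*7/10, 0/1 + 1/5*9/10) = [7/50, 9/50)
  'a': [0/1 + 1/5*9/10, 0/1 + 1/5*1/1) = [9/50, 1/5)
  emit 'c', narrow to [1/25, 7/50)
Step 3: interval [1/25, 7/50), width = 7/50 - 1/25 = 1/10
  'e': [1/25 + 1/10*0/1, 1/25 + 1/10*1/5) = [1/25, 3/50)
  'c': [1/25 + 1/10*1/5, 1/25 + 1/10*7/10) = [3/50, 11/100) <- contains code 33/400
  'd': [1/25 + 1/10*7/10, 1/25 + 1/10*9/10) = [11/100, 13/100)
  'a': [1/25 + 1/10*9/10, 1/25 + 1/10*1/1) = [13/100, 7/50)
  emit 'c', narrow to [3/50, 11/100)
Step 4: interval [3/50, 11/100), width = 11/100 - 3/50 = 1/20
  'e': [3/50 + 1/20*0/1, 3/50 + 1/20*1/5) = [3/50, 7/100)
  'c': [3/50 + 1/20*1/5, 3/50 + 1/20*7/10) = [7/100, 19/200) <- contains code 33/400
  'd': [3/50 + 1/20*7/10, 3/50 + 1/20*9/10) = [19/200, 21/200)
  'a': [3/50 + 1/20*9/10, 3/50 + 1/20*1/1) = [21/200, 11/100)
  emit 'c', narrow to [7/100, 19/200)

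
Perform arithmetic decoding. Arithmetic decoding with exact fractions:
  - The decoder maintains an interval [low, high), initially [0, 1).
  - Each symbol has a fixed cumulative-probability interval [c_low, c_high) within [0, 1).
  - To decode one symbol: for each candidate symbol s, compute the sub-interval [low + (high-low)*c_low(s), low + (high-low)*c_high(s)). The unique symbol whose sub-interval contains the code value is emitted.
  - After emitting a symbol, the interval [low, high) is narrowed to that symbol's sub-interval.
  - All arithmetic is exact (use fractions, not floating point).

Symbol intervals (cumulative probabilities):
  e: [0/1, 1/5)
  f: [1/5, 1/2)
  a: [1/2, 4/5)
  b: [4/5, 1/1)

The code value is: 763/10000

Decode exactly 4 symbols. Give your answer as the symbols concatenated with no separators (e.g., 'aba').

Step 1: interval [0/1, 1/1), width = 1/1 - 0/1 = 1/1
  'e': [0/1 + 1/1*0/1, 0/1 + 1/1*1/5) = [0/1, 1/5) <- contains code 763/10000
  'f': [0/1 + 1/1*1/5, 0/1 + 1/1*1/2) = [1/5, 1/2)
  'a': [0/1 + 1/1*1/2, 0/1 + 1/1*4/5) = [1/2, 4/5)
  'b': [0/1 + 1/1*4/5, 0/1 + 1/1*1/1) = [4/5, 1/1)
  emit 'e', narrow to [0/1, 1/5)
Step 2: interval [0/1, 1/5), width = 1/5 - 0/1 = 1/5
  'e': [0/1 + 1/5*0/1, 0/1 + 1/5*1/5) = [0/1, 1/25)
  'f': [0/1 + 1/5*1/5, 0/1 + 1/5*1/2) = [1/25, 1/10) <- contains code 763/10000
  'a': [0/1 + 1/5*1/2, 0/1 + 1/5*4/5) = [1/10, 4/25)
  'b': [0/1 + 1/5*4/5, 0/1 + 1/5*1/1) = [4/25, 1/5)
  emit 'f', narrow to [1/25, 1/10)
Step 3: interval [1/25, 1/10), width = 1/10 - 1/25 = 3/50
  'e': [1/25 + 3/50*0/1, 1/25 + 3/50*1/5) = [1/25, 13/250)
  'f': [1/25 + 3/50*1/5, 1/25 + 3/50*1/2) = [13/250, 7/100)
  'a': [1/25 + 3/50*1/2, 1/25 + 3/50*4/5) = [7/100, 11/125) <- contains code 763/10000
  'b': [1/25 + 3/50*4/5, 1/25 + 3/50*1/1) = [11/125, 1/10)
  emit 'a', narrow to [7/100, 11/125)
Step 4: interval [7/100, 11/125), width = 11/125 - 7/100 = 9/500
  'e': [7/100 + 9/500*0/1, 7/100 + 9/500*1/5) = [7/100, 46/625)
  'f': [7/100 + 9/500*1/5, 7/100 + 9/500*1/2) = [46/625, 79/1000) <- contains code 763/10000
  'a': [7/100 + 9/500*1/2, 7/100 + 9/500*4/5) = [79/1000, 211/2500)
  'b': [7/100 + 9/500*4/5, 7/100 + 9/500*1/1) = [211/2500, 11/125)
  emit 'f', narrow to [46/625, 79/1000)

Answer: efaf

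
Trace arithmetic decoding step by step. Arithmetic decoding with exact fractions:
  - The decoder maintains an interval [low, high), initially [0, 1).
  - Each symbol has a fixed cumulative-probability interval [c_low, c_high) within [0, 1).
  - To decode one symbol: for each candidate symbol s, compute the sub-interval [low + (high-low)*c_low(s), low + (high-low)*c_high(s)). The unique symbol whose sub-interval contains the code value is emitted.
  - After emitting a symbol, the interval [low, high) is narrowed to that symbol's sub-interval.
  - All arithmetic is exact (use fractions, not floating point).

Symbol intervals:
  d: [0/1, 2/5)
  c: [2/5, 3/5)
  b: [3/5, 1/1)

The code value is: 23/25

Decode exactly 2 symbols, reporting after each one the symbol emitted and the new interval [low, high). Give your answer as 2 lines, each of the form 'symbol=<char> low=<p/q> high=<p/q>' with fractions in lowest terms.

Step 1: interval [0/1, 1/1), width = 1/1 - 0/1 = 1/1
  'd': [0/1 + 1/1*0/1, 0/1 + 1/1*2/5) = [0/1, 2/5)
  'c': [0/1 + 1/1*2/5, 0/1 + 1/1*3/5) = [2/5, 3/5)
  'b': [0/1 + 1/1*3/5, 0/1 + 1/1*1/1) = [3/5, 1/1) <- contains code 23/25
  emit 'b', narrow to [3/5, 1/1)
Step 2: interval [3/5, 1/1), width = 1/1 - 3/5 = 2/5
  'd': [3/5 + 2/5*0/1, 3/5 + 2/5*2/5) = [3/5, 19/25)
  'c': [3/5 + 2/5*2/5, 3/5 + 2/5*3/5) = [19/25, 21/25)
  'b': [3/5 + 2/5*3/5, 3/5 + 2/5*1/1) = [21/25, 1/1) <- contains code 23/25
  emit 'b', narrow to [21/25, 1/1)

Answer: symbol=b low=3/5 high=1/1
symbol=b low=21/25 high=1/1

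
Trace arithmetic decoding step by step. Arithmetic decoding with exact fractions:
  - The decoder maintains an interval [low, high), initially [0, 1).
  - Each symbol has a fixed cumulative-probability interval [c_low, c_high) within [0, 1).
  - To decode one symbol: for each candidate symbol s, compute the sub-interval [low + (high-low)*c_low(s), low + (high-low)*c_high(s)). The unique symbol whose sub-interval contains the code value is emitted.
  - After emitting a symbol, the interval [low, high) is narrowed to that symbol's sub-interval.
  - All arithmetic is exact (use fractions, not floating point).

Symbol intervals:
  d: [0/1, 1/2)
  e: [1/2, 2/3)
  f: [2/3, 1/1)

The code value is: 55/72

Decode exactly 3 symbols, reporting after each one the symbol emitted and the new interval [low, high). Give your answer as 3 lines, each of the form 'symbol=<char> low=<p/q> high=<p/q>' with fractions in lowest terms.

Step 1: interval [0/1, 1/1), width = 1/1 - 0/1 = 1/1
  'd': [0/1 + 1/1*0/1, 0/1 + 1/1*1/2) = [0/1, 1/2)
  'e': [0/1 + 1/1*1/2, 0/1 + 1/1*2/3) = [1/2, 2/3)
  'f': [0/1 + 1/1*2/3, 0/1 + 1/1*1/1) = [2/3, 1/1) <- contains code 55/72
  emit 'f', narrow to [2/3, 1/1)
Step 2: interval [2/3, 1/1), width = 1/1 - 2/3 = 1/3
  'd': [2/3 + 1/3*0/1, 2/3 + 1/3*1/2) = [2/3, 5/6) <- contains code 55/72
  'e': [2/3 + 1/3*1/2, 2/3 + 1/3*2/3) = [5/6, 8/9)
  'f': [2/3 + 1/3*2/3, 2/3 + 1/3*1/1) = [8/9, 1/1)
  emit 'd', narrow to [2/3, 5/6)
Step 3: interval [2/3, 5/6), width = 5/6 - 2/3 = 1/6
  'd': [2/3 + 1/6*0/1, 2/3 + 1/6*1/2) = [2/3, 3/4)
  'e': [2/3 + 1/6*1/2, 2/3 + 1/6*2/3) = [3/4, 7/9) <- contains code 55/72
  'f': [2/3 + 1/6*2/3, 2/3 + 1/6*1/1) = [7/9, 5/6)
  emit 'e', narrow to [3/4, 7/9)

Answer: symbol=f low=2/3 high=1/1
symbol=d low=2/3 high=5/6
symbol=e low=3/4 high=7/9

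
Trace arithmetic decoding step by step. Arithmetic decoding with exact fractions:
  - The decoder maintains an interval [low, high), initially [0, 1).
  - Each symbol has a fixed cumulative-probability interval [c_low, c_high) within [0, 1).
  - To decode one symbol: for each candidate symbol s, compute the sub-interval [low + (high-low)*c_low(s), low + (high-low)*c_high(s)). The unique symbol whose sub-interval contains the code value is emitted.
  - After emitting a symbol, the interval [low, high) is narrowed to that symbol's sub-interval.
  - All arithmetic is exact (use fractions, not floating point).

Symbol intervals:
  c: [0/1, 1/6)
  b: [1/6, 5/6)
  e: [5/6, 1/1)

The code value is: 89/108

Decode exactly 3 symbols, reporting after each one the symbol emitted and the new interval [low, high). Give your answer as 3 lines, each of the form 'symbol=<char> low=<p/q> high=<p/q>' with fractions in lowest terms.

Answer: symbol=b low=1/6 high=5/6
symbol=e low=13/18 high=5/6
symbol=e low=22/27 high=5/6

Derivation:
Step 1: interval [0/1, 1/1), width = 1/1 - 0/1 = 1/1
  'c': [0/1 + 1/1*0/1, 0/1 + 1/1*1/6) = [0/1, 1/6)
  'b': [0/1 + 1/1*1/6, 0/1 + 1/1*5/6) = [1/6, 5/6) <- contains code 89/108
  'e': [0/1 + 1/1*5/6, 0/1 + 1/1*1/1) = [5/6, 1/1)
  emit 'b', narrow to [1/6, 5/6)
Step 2: interval [1/6, 5/6), width = 5/6 - 1/6 = 2/3
  'c': [1/6 + 2/3*0/1, 1/6 + 2/3*1/6) = [1/6, 5/18)
  'b': [1/6 + 2/3*1/6, 1/6 + 2/3*5/6) = [5/18, 13/18)
  'e': [1/6 + 2/3*5/6, 1/6 + 2/3*1/1) = [13/18, 5/6) <- contains code 89/108
  emit 'e', narrow to [13/18, 5/6)
Step 3: interval [13/18, 5/6), width = 5/6 - 13/18 = 1/9
  'c': [13/18 + 1/9*0/1, 13/18 + 1/9*1/6) = [13/18, 20/27)
  'b': [13/18 + 1/9*1/6, 13/18 + 1/9*5/6) = [20/27, 22/27)
  'e': [13/18 + 1/9*5/6, 13/18 + 1/9*1/1) = [22/27, 5/6) <- contains code 89/108
  emit 'e', narrow to [22/27, 5/6)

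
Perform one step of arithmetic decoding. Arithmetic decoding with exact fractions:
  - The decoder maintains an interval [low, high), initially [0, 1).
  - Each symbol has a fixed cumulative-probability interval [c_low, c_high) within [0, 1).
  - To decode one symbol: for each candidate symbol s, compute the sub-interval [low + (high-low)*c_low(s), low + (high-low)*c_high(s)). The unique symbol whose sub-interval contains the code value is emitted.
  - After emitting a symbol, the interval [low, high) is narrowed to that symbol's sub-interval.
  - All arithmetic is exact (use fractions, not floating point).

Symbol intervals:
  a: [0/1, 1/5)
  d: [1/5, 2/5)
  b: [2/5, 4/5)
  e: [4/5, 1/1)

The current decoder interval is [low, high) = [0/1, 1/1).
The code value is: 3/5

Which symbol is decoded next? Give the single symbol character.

Answer: b

Derivation:
Interval width = high − low = 1/1 − 0/1 = 1/1
Scaled code = (code − low) / width = (3/5 − 0/1) / 1/1 = 3/5
  a: [0/1, 1/5) 
  d: [1/5, 2/5) 
  b: [2/5, 4/5) ← scaled code falls here ✓
  e: [4/5, 1/1) 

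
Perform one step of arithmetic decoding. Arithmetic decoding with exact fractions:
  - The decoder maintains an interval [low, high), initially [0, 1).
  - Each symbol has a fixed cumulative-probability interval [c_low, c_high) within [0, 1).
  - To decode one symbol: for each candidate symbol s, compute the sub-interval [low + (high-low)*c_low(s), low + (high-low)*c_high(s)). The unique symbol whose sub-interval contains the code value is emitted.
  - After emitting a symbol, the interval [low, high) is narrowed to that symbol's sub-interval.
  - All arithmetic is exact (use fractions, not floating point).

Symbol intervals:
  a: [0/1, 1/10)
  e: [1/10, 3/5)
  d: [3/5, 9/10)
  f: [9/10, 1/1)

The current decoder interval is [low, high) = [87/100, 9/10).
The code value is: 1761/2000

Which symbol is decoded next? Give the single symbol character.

Answer: e

Derivation:
Interval width = high − low = 9/10 − 87/100 = 3/100
Scaled code = (code − low) / width = (1761/2000 − 87/100) / 3/100 = 7/20
  a: [0/1, 1/10) 
  e: [1/10, 3/5) ← scaled code falls here ✓
  d: [3/5, 9/10) 
  f: [9/10, 1/1) 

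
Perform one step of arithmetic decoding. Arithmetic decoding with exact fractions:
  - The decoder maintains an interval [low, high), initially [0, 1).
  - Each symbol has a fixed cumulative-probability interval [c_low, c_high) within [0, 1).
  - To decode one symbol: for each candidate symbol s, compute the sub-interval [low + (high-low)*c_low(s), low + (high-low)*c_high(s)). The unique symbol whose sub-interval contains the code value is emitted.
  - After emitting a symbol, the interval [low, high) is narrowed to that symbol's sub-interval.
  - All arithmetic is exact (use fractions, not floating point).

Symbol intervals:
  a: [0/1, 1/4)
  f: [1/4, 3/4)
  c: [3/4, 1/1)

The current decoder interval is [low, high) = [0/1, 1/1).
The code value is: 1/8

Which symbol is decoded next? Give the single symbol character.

Answer: a

Derivation:
Interval width = high − low = 1/1 − 0/1 = 1/1
Scaled code = (code − low) / width = (1/8 − 0/1) / 1/1 = 1/8
  a: [0/1, 1/4) ← scaled code falls here ✓
  f: [1/4, 3/4) 
  c: [3/4, 1/1) 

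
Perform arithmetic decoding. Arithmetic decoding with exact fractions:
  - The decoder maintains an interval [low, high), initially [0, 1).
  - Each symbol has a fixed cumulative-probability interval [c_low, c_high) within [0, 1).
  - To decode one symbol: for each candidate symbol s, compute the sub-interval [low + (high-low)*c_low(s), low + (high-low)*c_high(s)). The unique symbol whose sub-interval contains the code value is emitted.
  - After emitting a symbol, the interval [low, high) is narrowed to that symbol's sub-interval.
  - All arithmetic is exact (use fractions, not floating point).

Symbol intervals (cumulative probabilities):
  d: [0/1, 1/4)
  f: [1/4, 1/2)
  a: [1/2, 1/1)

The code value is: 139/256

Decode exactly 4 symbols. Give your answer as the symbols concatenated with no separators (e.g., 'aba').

Answer: adff

Derivation:
Step 1: interval [0/1, 1/1), width = 1/1 - 0/1 = 1/1
  'd': [0/1 + 1/1*0/1, 0/1 + 1/1*1/4) = [0/1, 1/4)
  'f': [0/1 + 1/1*1/4, 0/1 + 1/1*1/2) = [1/4, 1/2)
  'a': [0/1 + 1/1*1/2, 0/1 + 1/1*1/1) = [1/2, 1/1) <- contains code 139/256
  emit 'a', narrow to [1/2, 1/1)
Step 2: interval [1/2, 1/1), width = 1/1 - 1/2 = 1/2
  'd': [1/2 + 1/2*0/1, 1/2 + 1/2*1/4) = [1/2, 5/8) <- contains code 139/256
  'f': [1/2 + 1/2*1/4, 1/2 + 1/2*1/2) = [5/8, 3/4)
  'a': [1/2 + 1/2*1/2, 1/2 + 1/2*1/1) = [3/4, 1/1)
  emit 'd', narrow to [1/2, 5/8)
Step 3: interval [1/2, 5/8), width = 5/8 - 1/2 = 1/8
  'd': [1/2 + 1/8*0/1, 1/2 + 1/8*1/4) = [1/2, 17/32)
  'f': [1/2 + 1/8*1/4, 1/2 + 1/8*1/2) = [17/32, 9/16) <- contains code 139/256
  'a': [1/2 + 1/8*1/2, 1/2 + 1/8*1/1) = [9/16, 5/8)
  emit 'f', narrow to [17/32, 9/16)
Step 4: interval [17/32, 9/16), width = 9/16 - 17/32 = 1/32
  'd': [17/32 + 1/32*0/1, 17/32 + 1/32*1/4) = [17/32, 69/128)
  'f': [17/32 + 1/32*1/4, 17/32 + 1/32*1/2) = [69/128, 35/64) <- contains code 139/256
  'a': [17/32 + 1/32*1/2, 17/32 + 1/32*1/1) = [35/64, 9/16)
  emit 'f', narrow to [69/128, 35/64)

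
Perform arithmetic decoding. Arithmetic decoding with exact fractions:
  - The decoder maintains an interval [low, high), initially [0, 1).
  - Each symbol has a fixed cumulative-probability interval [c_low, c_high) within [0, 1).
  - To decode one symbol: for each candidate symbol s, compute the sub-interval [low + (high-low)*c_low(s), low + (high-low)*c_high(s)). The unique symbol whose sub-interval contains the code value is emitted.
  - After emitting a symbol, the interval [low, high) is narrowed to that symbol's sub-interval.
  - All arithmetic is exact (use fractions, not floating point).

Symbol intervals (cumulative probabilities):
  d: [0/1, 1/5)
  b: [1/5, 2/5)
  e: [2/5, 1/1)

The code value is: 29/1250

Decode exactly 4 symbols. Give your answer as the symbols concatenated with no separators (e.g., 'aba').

Answer: ddeb

Derivation:
Step 1: interval [0/1, 1/1), width = 1/1 - 0/1 = 1/1
  'd': [0/1 + 1/1*0/1, 0/1 + 1/1*1/5) = [0/1, 1/5) <- contains code 29/1250
  'b': [0/1 + 1/1*1/5, 0/1 + 1/1*2/5) = [1/5, 2/5)
  'e': [0/1 + 1/1*2/5, 0/1 + 1/1*1/1) = [2/5, 1/1)
  emit 'd', narrow to [0/1, 1/5)
Step 2: interval [0/1, 1/5), width = 1/5 - 0/1 = 1/5
  'd': [0/1 + 1/5*0/1, 0/1 + 1/5*1/5) = [0/1, 1/25) <- contains code 29/1250
  'b': [0/1 + 1/5*1/5, 0/1 + 1/5*2/5) = [1/25, 2/25)
  'e': [0/1 + 1/5*2/5, 0/1 + 1/5*1/1) = [2/25, 1/5)
  emit 'd', narrow to [0/1, 1/25)
Step 3: interval [0/1, 1/25), width = 1/25 - 0/1 = 1/25
  'd': [0/1 + 1/25*0/1, 0/1 + 1/25*1/5) = [0/1, 1/125)
  'b': [0/1 + 1/25*1/5, 0/1 + 1/25*2/5) = [1/125, 2/125)
  'e': [0/1 + 1/25*2/5, 0/1 + 1/25*1/1) = [2/125, 1/25) <- contains code 29/1250
  emit 'e', narrow to [2/125, 1/25)
Step 4: interval [2/125, 1/25), width = 1/25 - 2/125 = 3/125
  'd': [2/125 + 3/125*0/1, 2/125 + 3/125*1/5) = [2/125, 13/625)
  'b': [2/125 + 3/125*1/5, 2/125 + 3/125*2/5) = [13/625, 16/625) <- contains code 29/1250
  'e': [2/125 + 3/125*2/5, 2/125 + 3/125*1/1) = [16/625, 1/25)
  emit 'b', narrow to [13/625, 16/625)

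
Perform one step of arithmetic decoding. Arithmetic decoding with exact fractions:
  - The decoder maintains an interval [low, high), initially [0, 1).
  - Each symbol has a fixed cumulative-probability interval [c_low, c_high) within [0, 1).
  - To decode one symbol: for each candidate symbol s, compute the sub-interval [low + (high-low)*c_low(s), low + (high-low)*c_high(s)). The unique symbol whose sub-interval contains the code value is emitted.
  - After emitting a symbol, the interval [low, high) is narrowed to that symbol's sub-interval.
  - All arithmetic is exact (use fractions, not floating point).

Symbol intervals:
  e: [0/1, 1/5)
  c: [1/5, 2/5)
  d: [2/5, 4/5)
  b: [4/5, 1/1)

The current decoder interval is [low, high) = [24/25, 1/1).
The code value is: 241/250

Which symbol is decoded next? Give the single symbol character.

Interval width = high − low = 1/1 − 24/25 = 1/25
Scaled code = (code − low) / width = (241/250 − 24/25) / 1/25 = 1/10
  e: [0/1, 1/5) ← scaled code falls here ✓
  c: [1/5, 2/5) 
  d: [2/5, 4/5) 
  b: [4/5, 1/1) 

Answer: e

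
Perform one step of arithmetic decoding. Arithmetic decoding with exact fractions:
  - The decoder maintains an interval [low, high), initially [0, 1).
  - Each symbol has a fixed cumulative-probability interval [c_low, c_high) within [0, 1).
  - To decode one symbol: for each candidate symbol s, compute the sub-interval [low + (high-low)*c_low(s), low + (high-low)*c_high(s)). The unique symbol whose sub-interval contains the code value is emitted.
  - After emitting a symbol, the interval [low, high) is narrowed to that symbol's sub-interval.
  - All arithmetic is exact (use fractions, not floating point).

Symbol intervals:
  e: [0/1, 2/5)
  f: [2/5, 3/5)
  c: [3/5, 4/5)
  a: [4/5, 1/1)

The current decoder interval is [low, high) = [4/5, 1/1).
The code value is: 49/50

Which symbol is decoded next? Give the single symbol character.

Answer: a

Derivation:
Interval width = high − low = 1/1 − 4/5 = 1/5
Scaled code = (code − low) / width = (49/50 − 4/5) / 1/5 = 9/10
  e: [0/1, 2/5) 
  f: [2/5, 3/5) 
  c: [3/5, 4/5) 
  a: [4/5, 1/1) ← scaled code falls here ✓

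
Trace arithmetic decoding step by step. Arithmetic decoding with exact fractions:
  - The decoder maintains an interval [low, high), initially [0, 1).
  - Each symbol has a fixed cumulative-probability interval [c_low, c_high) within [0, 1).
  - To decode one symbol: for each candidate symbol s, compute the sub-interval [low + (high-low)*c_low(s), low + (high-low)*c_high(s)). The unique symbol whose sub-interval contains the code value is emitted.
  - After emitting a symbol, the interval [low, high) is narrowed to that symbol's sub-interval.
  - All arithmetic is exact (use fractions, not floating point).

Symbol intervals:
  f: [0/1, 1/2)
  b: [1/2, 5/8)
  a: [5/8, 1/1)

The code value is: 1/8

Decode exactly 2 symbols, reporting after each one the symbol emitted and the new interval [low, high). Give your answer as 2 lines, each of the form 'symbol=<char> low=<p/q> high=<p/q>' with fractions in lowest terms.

Answer: symbol=f low=0/1 high=1/2
symbol=f low=0/1 high=1/4

Derivation:
Step 1: interval [0/1, 1/1), width = 1/1 - 0/1 = 1/1
  'f': [0/1 + 1/1*0/1, 0/1 + 1/1*1/2) = [0/1, 1/2) <- contains code 1/8
  'b': [0/1 + 1/1*1/2, 0/1 + 1/1*5/8) = [1/2, 5/8)
  'a': [0/1 + 1/1*5/8, 0/1 + 1/1*1/1) = [5/8, 1/1)
  emit 'f', narrow to [0/1, 1/2)
Step 2: interval [0/1, 1/2), width = 1/2 - 0/1 = 1/2
  'f': [0/1 + 1/2*0/1, 0/1 + 1/2*1/2) = [0/1, 1/4) <- contains code 1/8
  'b': [0/1 + 1/2*1/2, 0/1 + 1/2*5/8) = [1/4, 5/16)
  'a': [0/1 + 1/2*5/8, 0/1 + 1/2*1/1) = [5/16, 1/2)
  emit 'f', narrow to [0/1, 1/4)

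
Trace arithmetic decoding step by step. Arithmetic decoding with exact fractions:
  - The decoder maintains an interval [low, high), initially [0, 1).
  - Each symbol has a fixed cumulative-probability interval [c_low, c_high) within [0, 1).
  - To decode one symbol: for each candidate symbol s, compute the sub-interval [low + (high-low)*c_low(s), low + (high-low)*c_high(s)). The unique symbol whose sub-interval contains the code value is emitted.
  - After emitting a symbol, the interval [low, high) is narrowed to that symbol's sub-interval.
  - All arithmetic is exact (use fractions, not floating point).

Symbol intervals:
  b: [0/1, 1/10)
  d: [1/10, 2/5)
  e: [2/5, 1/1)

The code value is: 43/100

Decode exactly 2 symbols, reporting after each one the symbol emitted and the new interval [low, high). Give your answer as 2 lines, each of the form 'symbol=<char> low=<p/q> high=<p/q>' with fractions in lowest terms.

Step 1: interval [0/1, 1/1), width = 1/1 - 0/1 = 1/1
  'b': [0/1 + 1/1*0/1, 0/1 + 1/1*1/10) = [0/1, 1/10)
  'd': [0/1 + 1/1*1/10, 0/1 + 1/1*2/5) = [1/10, 2/5)
  'e': [0/1 + 1/1*2/5, 0/1 + 1/1*1/1) = [2/5, 1/1) <- contains code 43/100
  emit 'e', narrow to [2/5, 1/1)
Step 2: interval [2/5, 1/1), width = 1/1 - 2/5 = 3/5
  'b': [2/5 + 3/5*0/1, 2/5 + 3/5*1/10) = [2/5, 23/50) <- contains code 43/100
  'd': [2/5 + 3/5*1/10, 2/5 + 3/5*2/5) = [23/50, 16/25)
  'e': [2/5 + 3/5*2/5, 2/5 + 3/5*1/1) = [16/25, 1/1)
  emit 'b', narrow to [2/5, 23/50)

Answer: symbol=e low=2/5 high=1/1
symbol=b low=2/5 high=23/50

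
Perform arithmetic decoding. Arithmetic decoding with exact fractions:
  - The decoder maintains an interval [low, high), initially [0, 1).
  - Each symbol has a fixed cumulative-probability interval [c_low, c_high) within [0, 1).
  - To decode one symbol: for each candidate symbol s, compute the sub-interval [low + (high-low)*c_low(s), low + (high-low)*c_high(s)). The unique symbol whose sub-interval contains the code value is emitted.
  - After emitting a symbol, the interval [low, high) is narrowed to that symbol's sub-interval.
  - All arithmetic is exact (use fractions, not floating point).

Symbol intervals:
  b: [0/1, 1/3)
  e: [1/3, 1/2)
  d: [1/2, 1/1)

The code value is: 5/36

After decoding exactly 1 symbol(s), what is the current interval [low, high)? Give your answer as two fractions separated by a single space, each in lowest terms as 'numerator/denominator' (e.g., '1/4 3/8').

Step 1: interval [0/1, 1/1), width = 1/1 - 0/1 = 1/1
  'b': [0/1 + 1/1*0/1, 0/1 + 1/1*1/3) = [0/1, 1/3) <- contains code 5/36
  'e': [0/1 + 1/1*1/3, 0/1 + 1/1*1/2) = [1/3, 1/2)
  'd': [0/1 + 1/1*1/2, 0/1 + 1/1*1/1) = [1/2, 1/1)
  emit 'b', narrow to [0/1, 1/3)

Answer: 0/1 1/3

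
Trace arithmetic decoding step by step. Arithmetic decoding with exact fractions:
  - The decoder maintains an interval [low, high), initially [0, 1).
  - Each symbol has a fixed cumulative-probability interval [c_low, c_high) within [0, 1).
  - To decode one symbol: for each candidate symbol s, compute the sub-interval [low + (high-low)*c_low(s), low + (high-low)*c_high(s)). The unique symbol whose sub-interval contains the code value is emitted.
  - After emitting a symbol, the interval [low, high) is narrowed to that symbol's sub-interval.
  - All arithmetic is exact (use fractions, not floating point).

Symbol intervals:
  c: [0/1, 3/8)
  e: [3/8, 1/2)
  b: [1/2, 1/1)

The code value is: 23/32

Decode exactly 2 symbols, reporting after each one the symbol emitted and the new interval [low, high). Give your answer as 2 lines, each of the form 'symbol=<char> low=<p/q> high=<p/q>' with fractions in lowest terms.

Step 1: interval [0/1, 1/1), width = 1/1 - 0/1 = 1/1
  'c': [0/1 + 1/1*0/1, 0/1 + 1/1*3/8) = [0/1, 3/8)
  'e': [0/1 + 1/1*3/8, 0/1 + 1/1*1/2) = [3/8, 1/2)
  'b': [0/1 + 1/1*1/2, 0/1 + 1/1*1/1) = [1/2, 1/1) <- contains code 23/32
  emit 'b', narrow to [1/2, 1/1)
Step 2: interval [1/2, 1/1), width = 1/1 - 1/2 = 1/2
  'c': [1/2 + 1/2*0/1, 1/2 + 1/2*3/8) = [1/2, 11/16)
  'e': [1/2 + 1/2*3/8, 1/2 + 1/2*1/2) = [11/16, 3/4) <- contains code 23/32
  'b': [1/2 + 1/2*1/2, 1/2 + 1/2*1/1) = [3/4, 1/1)
  emit 'e', narrow to [11/16, 3/4)

Answer: symbol=b low=1/2 high=1/1
symbol=e low=11/16 high=3/4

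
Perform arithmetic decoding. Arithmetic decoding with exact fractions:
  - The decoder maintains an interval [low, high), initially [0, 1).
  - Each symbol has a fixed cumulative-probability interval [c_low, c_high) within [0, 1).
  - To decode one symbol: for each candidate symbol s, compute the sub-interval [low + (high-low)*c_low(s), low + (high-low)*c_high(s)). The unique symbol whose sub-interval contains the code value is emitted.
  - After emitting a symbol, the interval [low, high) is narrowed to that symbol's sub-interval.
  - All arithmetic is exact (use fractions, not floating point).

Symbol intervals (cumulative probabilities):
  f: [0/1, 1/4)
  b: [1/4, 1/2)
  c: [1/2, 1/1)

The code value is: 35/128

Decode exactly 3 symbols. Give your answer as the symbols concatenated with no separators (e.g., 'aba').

Step 1: interval [0/1, 1/1), width = 1/1 - 0/1 = 1/1
  'f': [0/1 + 1/1*0/1, 0/1 + 1/1*1/4) = [0/1, 1/4)
  'b': [0/1 + 1/1*1/4, 0/1 + 1/1*1/2) = [1/4, 1/2) <- contains code 35/128
  'c': [0/1 + 1/1*1/2, 0/1 + 1/1*1/1) = [1/2, 1/1)
  emit 'b', narrow to [1/4, 1/2)
Step 2: interval [1/4, 1/2), width = 1/2 - 1/4 = 1/4
  'f': [1/4 + 1/4*0/1, 1/4 + 1/4*1/4) = [1/4, 5/16) <- contains code 35/128
  'b': [1/4 + 1/4*1/4, 1/4 + 1/4*1/2) = [5/16, 3/8)
  'c': [1/4 + 1/4*1/2, 1/4 + 1/4*1/1) = [3/8, 1/2)
  emit 'f', narrow to [1/4, 5/16)
Step 3: interval [1/4, 5/16), width = 5/16 - 1/4 = 1/16
  'f': [1/4 + 1/16*0/1, 1/4 + 1/16*1/4) = [1/4, 17/64)
  'b': [1/4 + 1/16*1/4, 1/4 + 1/16*1/2) = [17/64, 9/32) <- contains code 35/128
  'c': [1/4 + 1/16*1/2, 1/4 + 1/16*1/1) = [9/32, 5/16)
  emit 'b', narrow to [17/64, 9/32)

Answer: bfb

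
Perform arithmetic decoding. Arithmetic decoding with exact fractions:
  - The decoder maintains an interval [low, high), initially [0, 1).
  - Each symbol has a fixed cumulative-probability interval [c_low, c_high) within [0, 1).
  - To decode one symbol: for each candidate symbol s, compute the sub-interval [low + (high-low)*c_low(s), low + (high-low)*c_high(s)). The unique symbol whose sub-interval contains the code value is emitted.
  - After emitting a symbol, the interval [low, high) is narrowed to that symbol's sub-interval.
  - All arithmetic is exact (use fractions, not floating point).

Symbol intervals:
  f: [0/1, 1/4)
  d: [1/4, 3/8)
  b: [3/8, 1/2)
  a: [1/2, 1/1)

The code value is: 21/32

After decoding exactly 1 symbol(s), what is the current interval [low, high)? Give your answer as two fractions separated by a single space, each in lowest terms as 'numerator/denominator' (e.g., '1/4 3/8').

Step 1: interval [0/1, 1/1), width = 1/1 - 0/1 = 1/1
  'f': [0/1 + 1/1*0/1, 0/1 + 1/1*1/4) = [0/1, 1/4)
  'd': [0/1 + 1/1*1/4, 0/1 + 1/1*3/8) = [1/4, 3/8)
  'b': [0/1 + 1/1*3/8, 0/1 + 1/1*1/2) = [3/8, 1/2)
  'a': [0/1 + 1/1*1/2, 0/1 + 1/1*1/1) = [1/2, 1/1) <- contains code 21/32
  emit 'a', narrow to [1/2, 1/1)

Answer: 1/2 1/1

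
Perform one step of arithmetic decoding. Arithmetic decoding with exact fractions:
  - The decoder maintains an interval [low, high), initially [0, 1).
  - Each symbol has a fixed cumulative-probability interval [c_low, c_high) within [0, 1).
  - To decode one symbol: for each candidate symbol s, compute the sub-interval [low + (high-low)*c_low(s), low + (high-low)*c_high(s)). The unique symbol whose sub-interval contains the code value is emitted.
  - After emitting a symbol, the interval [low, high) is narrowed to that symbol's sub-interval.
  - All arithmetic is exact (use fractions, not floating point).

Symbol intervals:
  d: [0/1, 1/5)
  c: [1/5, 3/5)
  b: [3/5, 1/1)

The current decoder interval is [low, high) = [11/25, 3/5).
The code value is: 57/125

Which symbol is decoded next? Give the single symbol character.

Interval width = high − low = 3/5 − 11/25 = 4/25
Scaled code = (code − low) / width = (57/125 − 11/25) / 4/25 = 1/10
  d: [0/1, 1/5) ← scaled code falls here ✓
  c: [1/5, 3/5) 
  b: [3/5, 1/1) 

Answer: d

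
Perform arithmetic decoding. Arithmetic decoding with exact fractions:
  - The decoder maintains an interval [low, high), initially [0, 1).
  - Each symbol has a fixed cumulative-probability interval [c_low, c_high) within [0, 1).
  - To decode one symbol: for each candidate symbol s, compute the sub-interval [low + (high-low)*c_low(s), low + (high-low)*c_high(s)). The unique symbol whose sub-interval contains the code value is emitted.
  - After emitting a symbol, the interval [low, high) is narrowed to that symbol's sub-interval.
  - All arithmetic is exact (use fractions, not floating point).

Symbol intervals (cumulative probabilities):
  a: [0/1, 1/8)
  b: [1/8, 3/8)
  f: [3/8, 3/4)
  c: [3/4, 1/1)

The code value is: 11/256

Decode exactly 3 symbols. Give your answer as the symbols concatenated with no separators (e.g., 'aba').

Step 1: interval [0/1, 1/1), width = 1/1 - 0/1 = 1/1
  'a': [0/1 + 1/1*0/1, 0/1 + 1/1*1/8) = [0/1, 1/8) <- contains code 11/256
  'b': [0/1 + 1/1*1/8, 0/1 + 1/1*3/8) = [1/8, 3/8)
  'f': [0/1 + 1/1*3/8, 0/1 + 1/1*3/4) = [3/8, 3/4)
  'c': [0/1 + 1/1*3/4, 0/1 + 1/1*1/1) = [3/4, 1/1)
  emit 'a', narrow to [0/1, 1/8)
Step 2: interval [0/1, 1/8), width = 1/8 - 0/1 = 1/8
  'a': [0/1 + 1/8*0/1, 0/1 + 1/8*1/8) = [0/1, 1/64)
  'b': [0/1 + 1/8*1/8, 0/1 + 1/8*3/8) = [1/64, 3/64) <- contains code 11/256
  'f': [0/1 + 1/8*3/8, 0/1 + 1/8*3/4) = [3/64, 3/32)
  'c': [0/1 + 1/8*3/4, 0/1 + 1/8*1/1) = [3/32, 1/8)
  emit 'b', narrow to [1/64, 3/64)
Step 3: interval [1/64, 3/64), width = 3/64 - 1/64 = 1/32
  'a': [1/64 + 1/32*0/1, 1/64 + 1/32*1/8) = [1/64, 5/256)
  'b': [1/64 + 1/32*1/8, 1/64 + 1/32*3/8) = [5/256, 7/256)
  'f': [1/64 + 1/32*3/8, 1/64 + 1/32*3/4) = [7/256, 5/128)
  'c': [1/64 + 1/32*3/4, 1/64 + 1/32*1/1) = [5/128, 3/64) <- contains code 11/256
  emit 'c', narrow to [5/128, 3/64)

Answer: abc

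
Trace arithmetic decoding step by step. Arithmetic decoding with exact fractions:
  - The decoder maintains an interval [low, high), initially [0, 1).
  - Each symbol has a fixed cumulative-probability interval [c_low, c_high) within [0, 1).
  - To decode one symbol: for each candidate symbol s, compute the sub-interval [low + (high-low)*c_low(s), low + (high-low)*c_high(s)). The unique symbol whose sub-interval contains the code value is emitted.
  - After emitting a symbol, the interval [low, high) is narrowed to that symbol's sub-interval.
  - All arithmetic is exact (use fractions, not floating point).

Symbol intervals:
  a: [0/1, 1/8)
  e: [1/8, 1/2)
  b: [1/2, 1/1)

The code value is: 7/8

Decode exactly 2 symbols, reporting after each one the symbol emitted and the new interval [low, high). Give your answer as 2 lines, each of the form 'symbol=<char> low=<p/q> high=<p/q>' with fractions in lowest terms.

Answer: symbol=b low=1/2 high=1/1
symbol=b low=3/4 high=1/1

Derivation:
Step 1: interval [0/1, 1/1), width = 1/1 - 0/1 = 1/1
  'a': [0/1 + 1/1*0/1, 0/1 + 1/1*1/8) = [0/1, 1/8)
  'e': [0/1 + 1/1*1/8, 0/1 + 1/1*1/2) = [1/8, 1/2)
  'b': [0/1 + 1/1*1/2, 0/1 + 1/1*1/1) = [1/2, 1/1) <- contains code 7/8
  emit 'b', narrow to [1/2, 1/1)
Step 2: interval [1/2, 1/1), width = 1/1 - 1/2 = 1/2
  'a': [1/2 + 1/2*0/1, 1/2 + 1/2*1/8) = [1/2, 9/16)
  'e': [1/2 + 1/2*1/8, 1/2 + 1/2*1/2) = [9/16, 3/4)
  'b': [1/2 + 1/2*1/2, 1/2 + 1/2*1/1) = [3/4, 1/1) <- contains code 7/8
  emit 'b', narrow to [3/4, 1/1)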